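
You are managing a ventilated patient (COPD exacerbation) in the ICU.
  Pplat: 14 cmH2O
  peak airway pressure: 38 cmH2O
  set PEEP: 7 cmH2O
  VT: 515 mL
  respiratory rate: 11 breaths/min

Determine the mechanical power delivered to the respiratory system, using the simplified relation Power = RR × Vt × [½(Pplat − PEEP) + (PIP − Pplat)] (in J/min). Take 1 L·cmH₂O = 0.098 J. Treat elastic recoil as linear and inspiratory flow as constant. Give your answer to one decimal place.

Per-breath work = Vt × [½(Pplat−PEEP) + (PIP−Pplat)] = 0.515 × [0.5×7.0 + 24.0] = 0.515 × 27.5 = 14.163 L·cmH2O.
Power = 11 × 14.163 = 155.79 L·cmH2O/min.
× 0.098 J/(L·cmH2O) → 15.267 J/min.

15.3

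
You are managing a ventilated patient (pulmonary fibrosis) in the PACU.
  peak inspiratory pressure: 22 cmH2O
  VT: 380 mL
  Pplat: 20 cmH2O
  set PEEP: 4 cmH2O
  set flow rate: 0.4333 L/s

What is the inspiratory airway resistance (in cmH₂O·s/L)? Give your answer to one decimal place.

4.6

Raw = (PIP − Pplat) / flow = (22 − 20) / 0.4333 = 2.0 / 0.4333 = 4.616 cmH2O·s/L.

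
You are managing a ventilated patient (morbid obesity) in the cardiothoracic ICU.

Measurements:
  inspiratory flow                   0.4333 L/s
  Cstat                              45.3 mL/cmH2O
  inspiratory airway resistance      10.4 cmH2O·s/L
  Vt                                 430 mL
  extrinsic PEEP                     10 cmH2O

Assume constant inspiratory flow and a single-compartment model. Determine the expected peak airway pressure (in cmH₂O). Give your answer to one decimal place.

Equation of motion (constant flow): PIP = Vt/C + R·V̇ + PEEP.
PIP = 430/45.3 + 10.4×0.4333 + 10 = 9.492 + 4.506 + 10 = 23.998 cmH2O.

24.0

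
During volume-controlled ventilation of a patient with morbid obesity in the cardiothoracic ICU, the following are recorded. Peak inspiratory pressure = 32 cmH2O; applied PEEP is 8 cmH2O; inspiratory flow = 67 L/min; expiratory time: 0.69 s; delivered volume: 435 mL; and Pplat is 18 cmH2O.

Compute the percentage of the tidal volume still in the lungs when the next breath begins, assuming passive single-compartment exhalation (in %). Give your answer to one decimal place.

28.2

Flow: 67 L/min ÷ 60 = 1.1167 L/s.
R = (PIP − Pplat)/V̇ = (32 − 18) / 1.1167 = 14.0/1.1167 = 12.537 cmH2O·s/L.
C = Vt/(Pplat − PEEP) = 435.0 / (18 − 8) = 435.0/10.0 = 43.5 mL/cmH2O.
τ = R × C = 12.537 × 0.0435 L/cmH2O = 0.5454 s.
Fraction remaining at end-expiration = e^(−Te/τ) = e^(−0.69/0.5454) = 0.2822 → 28.22%.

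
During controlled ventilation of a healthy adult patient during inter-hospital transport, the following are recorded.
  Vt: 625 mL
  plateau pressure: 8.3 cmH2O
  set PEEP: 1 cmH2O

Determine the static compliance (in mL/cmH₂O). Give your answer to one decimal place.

Cstat = Vt / (Pplat − PEEP) = 625 / (8.3 − 1) = 625 / 7.3 = 85.616 mL/cmH2O.

85.6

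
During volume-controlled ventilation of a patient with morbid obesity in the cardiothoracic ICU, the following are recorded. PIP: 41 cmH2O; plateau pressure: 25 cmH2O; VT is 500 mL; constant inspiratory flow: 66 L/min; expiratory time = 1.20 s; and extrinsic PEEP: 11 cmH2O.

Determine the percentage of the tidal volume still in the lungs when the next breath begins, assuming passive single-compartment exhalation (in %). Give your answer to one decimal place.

9.9

Flow: 66 L/min ÷ 60 = 1.1 L/s.
R = (PIP − Pplat)/V̇ = (41 − 25) / 1.1 = 16.0/1.1 = 14.545 cmH2O·s/L.
C = Vt/(Pplat − PEEP) = 500.0 / (25 − 11) = 500.0/14.0 = 35.714 mL/cmH2O.
τ = R × C = 14.545 × 0.03571 L/cmH2O = 0.5194 s.
Fraction remaining at end-expiration = e^(−Te/τ) = e^(−1.20/0.5194) = 0.09923 → 9.923%.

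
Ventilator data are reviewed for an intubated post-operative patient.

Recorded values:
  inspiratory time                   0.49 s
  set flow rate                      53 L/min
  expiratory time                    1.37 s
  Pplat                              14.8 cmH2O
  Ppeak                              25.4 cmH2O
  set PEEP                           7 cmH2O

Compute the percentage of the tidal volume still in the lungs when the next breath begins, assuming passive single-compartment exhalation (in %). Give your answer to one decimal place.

12.8

Flow: 53 L/min ÷ 60 = 0.8833 L/s.
Vt = flow × Ti = 0.8833 L/s × 0.49 s × 1000 mL/L = 432.82 mL.
R = (PIP − Pplat)/V̇ = (25.4 − 14.8) / 0.8833 = 10.6/0.8833 = 12.0 cmH2O·s/L.
C = Vt/(Pplat − PEEP) = 432.82 / (14.8 − 7) = 432.82/7.8 = 55.49 mL/cmH2O.
τ = R × C = 12.0 × 0.05549 L/cmH2O = 0.6659 s.
Fraction remaining at end-expiration = e^(−Te/τ) = e^(−1.37/0.6659) = 0.1278 → 12.78%.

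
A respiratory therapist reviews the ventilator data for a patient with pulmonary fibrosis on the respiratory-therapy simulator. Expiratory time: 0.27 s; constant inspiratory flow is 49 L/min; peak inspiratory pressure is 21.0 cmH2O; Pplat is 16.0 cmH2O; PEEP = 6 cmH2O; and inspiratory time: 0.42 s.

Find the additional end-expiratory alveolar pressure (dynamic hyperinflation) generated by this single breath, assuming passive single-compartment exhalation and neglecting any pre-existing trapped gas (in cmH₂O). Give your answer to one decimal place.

2.8

Flow: 49 L/min ÷ 60 = 0.8167 L/s.
Vt = flow × Ti = 0.8167 L/s × 0.42 s × 1000 mL/L = 343.01 mL.
R = (PIP − Pplat)/V̇ = (21.0 − 16.0) / 0.8167 = 5.0/0.8167 = 6.122 cmH2O·s/L.
C = Vt/(Pplat − PEEP) = 343.01 / (16.0 − 6) = 343.01/10.0 = 34.301 mL/cmH2O.
τ = R × C = 6.122 × 0.0343 L/cmH2O = 0.21 s.
Fraction remaining = e^(−Te/τ) = e^(−0.27/0.21) = 0.2765; trapped volume = 343.01 × 0.2765 = 94.842 mL.
Additional alveolar pressure from trapping ≈ V_trapped / C = 94.842 / 34.301 = 2.765 cmH2O.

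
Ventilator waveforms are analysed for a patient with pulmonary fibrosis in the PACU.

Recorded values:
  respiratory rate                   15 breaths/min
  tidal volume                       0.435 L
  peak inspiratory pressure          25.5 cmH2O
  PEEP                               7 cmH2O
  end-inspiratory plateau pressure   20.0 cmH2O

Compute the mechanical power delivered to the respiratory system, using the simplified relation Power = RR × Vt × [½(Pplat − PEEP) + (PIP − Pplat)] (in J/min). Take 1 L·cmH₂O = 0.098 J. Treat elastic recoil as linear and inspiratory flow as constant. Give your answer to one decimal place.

7.7

Per-breath work = Vt × [½(Pplat−PEEP) + (PIP−Pplat)] = 0.435 × [0.5×13.0 + 5.5] = 0.435 × 12.0 = 5.22 L·cmH2O.
Power = 15 × 5.22 = 78.3 L·cmH2O/min.
× 0.098 J/(L·cmH2O) → 7.673 J/min.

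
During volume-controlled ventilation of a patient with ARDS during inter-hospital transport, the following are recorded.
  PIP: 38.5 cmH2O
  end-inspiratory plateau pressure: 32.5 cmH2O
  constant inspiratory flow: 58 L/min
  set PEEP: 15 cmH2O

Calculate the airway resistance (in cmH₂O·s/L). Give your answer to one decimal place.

Flow: 58 L/min ÷ 60 = 0.9667 L/s.
Raw = (PIP − Pplat) / flow = (38.5 − 32.5) / 0.9667 = 6.0 / 0.9667 = 6.207 cmH2O·s/L.

6.2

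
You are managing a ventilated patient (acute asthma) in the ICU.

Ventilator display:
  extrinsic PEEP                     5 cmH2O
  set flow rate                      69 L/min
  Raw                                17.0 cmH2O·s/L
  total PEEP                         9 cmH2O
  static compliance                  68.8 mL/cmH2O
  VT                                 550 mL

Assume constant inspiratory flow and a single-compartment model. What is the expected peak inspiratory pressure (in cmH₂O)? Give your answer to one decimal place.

Flow: 69 L/min ÷ 60 = 1.15 L/s.
Total PEEP = 9 cmH2O (set 5 + intrinsic 4); this is the baseline alveolar pressure.
Equation of motion (constant flow): PIP = Vt/C + R·V̇ + PEEP.
PIP = 550/68.8 + 17.0×1.15 + 9 = 7.994 + 19.55 + 9 = 36.544 cmH2O.

36.5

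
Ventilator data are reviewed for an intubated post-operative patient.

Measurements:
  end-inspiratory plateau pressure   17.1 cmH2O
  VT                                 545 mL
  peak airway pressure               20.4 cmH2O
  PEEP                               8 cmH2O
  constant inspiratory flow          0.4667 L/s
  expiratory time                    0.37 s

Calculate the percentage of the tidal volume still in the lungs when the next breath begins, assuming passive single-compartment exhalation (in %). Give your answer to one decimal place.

R = (PIP − Pplat)/V̇ = (20.4 − 17.1) / 0.4667 = 3.3/0.4667 = 7.071 cmH2O·s/L.
C = Vt/(Pplat − PEEP) = 545.0 / (17.1 − 8) = 545.0/9.1 = 59.89 mL/cmH2O.
τ = R × C = 7.071 × 0.05989 L/cmH2O = 0.4235 s.
Fraction remaining at end-expiration = e^(−Te/τ) = e^(−0.37/0.4235) = 0.4174 → 41.74%.

41.7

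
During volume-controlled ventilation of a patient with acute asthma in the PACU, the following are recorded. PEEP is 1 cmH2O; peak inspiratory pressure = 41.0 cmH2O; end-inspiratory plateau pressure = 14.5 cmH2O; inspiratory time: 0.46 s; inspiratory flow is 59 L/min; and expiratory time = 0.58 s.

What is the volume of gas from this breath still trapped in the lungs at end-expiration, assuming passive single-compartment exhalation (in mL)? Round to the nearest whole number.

238

Flow: 59 L/min ÷ 60 = 0.9833 L/s.
Vt = flow × Ti = 0.9833 L/s × 0.46 s × 1000 mL/L = 452.32 mL.
R = (PIP − Pplat)/V̇ = (41.0 − 14.5) / 0.9833 = 26.5/0.9833 = 26.95 cmH2O·s/L.
C = Vt/(Pplat − PEEP) = 452.32 / (14.5 − 1) = 452.32/13.5 = 33.505 mL/cmH2O.
τ = R × C = 26.95 × 0.03351 L/cmH2O = 0.9031 s.
Fraction remaining = e^(−Te/τ) = e^(−0.58/0.9031) = 0.5261.
Trapped volume = 452.32 × 0.5261 = 237.97 mL.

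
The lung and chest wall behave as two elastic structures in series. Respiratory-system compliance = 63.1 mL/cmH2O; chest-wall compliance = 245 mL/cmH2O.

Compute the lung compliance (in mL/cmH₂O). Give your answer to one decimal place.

85.0

1/CL = 1/Crs − 1/Ccw.
1/CL = 1/63.1 − 1/245 = 0.01177.
CL = 84.962 mL/cmH2O.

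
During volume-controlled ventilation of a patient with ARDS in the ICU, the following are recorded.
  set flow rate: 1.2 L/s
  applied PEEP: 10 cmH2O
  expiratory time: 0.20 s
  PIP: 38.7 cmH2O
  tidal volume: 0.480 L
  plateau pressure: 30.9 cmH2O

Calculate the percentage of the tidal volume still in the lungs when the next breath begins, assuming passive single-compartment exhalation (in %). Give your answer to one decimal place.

R = (PIP − Pplat)/V̇ = (38.7 − 30.9) / 1.2 = 7.8/1.2 = 6.5 cmH2O·s/L.
C = Vt/(Pplat − PEEP) = 480.0 / (30.9 − 10) = 480.0/20.9 = 22.967 mL/cmH2O.
τ = R × C = 6.5 × 0.02297 L/cmH2O = 0.1493 s.
Fraction remaining at end-expiration = e^(−Te/τ) = e^(−0.20/0.1493) = 0.262 → 26.2%.

26.2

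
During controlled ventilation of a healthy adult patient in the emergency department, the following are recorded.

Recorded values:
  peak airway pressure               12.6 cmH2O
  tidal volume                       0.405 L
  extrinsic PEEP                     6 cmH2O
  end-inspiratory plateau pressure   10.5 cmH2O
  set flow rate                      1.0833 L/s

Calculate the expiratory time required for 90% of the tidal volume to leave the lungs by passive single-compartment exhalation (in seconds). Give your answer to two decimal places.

0.40

R = (PIP − Pplat)/V̇ = (12.6 − 10.5) / 1.0833 = 2.1/1.0833 = 1.939 cmH2O·s/L.
C = Vt/(Pplat − PEEP) = 405.0 / (10.5 − 6) = 405.0/4.5 = 90.0 mL/cmH2O.
τ = R × C = 1.939 × 0.09 L/cmH2O = 0.1745 s.
t = −τ·ln(1 − 0.90) = −0.1745·ln(0.1) = 0.4018 s.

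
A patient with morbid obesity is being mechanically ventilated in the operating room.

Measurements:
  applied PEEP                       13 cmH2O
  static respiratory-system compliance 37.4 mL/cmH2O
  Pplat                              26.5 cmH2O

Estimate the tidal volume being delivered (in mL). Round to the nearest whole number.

Vt = Cstat × (Pplat − PEEP) = 37.4 × (26.5 − 13) = 37.4 × 13.5 = 504.9 mL.

505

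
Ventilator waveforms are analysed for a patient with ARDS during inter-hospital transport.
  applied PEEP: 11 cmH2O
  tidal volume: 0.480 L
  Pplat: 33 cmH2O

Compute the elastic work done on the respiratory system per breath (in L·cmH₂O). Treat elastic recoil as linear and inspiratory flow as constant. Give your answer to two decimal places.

5.28

Elastic work ≈ ½ × (Pplat − PEEP) × Vt = 0.5 × (33 − 11) × 0.480 L = 0.5 × 22.0 × 0.480 = 5.28 L·cmH2O.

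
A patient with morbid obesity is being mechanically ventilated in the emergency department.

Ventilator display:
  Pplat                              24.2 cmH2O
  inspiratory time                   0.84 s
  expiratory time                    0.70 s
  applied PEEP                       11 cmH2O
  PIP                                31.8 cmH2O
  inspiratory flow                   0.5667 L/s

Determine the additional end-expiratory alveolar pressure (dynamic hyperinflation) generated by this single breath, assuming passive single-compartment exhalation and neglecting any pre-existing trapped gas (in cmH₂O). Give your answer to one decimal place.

Vt = flow × Ti = 0.5667 L/s × 0.84 s × 1000 mL/L = 476.03 mL.
R = (PIP − Pplat)/V̇ = (31.8 − 24.2) / 0.5667 = 7.6/0.5667 = 13.411 cmH2O·s/L.
C = Vt/(Pplat − PEEP) = 476.03 / (24.2 − 11) = 476.03/13.2 = 36.063 mL/cmH2O.
τ = R × C = 13.411 × 0.03606 L/cmH2O = 0.4836 s.
Fraction remaining = e^(−Te/τ) = e^(−0.70/0.4836) = 0.2352; trapped volume = 476.03 × 0.2352 = 111.96 mL.
Additional alveolar pressure from trapping ≈ V_trapped / C = 111.96 / 36.063 = 3.105 cmH2O.

3.1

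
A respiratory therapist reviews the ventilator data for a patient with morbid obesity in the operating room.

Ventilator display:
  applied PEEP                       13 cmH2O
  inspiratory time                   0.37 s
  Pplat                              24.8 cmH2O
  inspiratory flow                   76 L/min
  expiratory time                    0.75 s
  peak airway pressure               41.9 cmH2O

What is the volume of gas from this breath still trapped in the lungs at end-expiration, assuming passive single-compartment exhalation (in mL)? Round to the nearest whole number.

Flow: 76 L/min ÷ 60 = 1.2667 L/s.
Vt = flow × Ti = 1.2667 L/s × 0.37 s × 1000 mL/L = 468.68 mL.
R = (PIP − Pplat)/V̇ = (41.9 − 24.8) / 1.2667 = 17.1/1.2667 = 13.5 cmH2O·s/L.
C = Vt/(Pplat − PEEP) = 468.68 / (24.8 − 13) = 468.68/11.8 = 39.719 mL/cmH2O.
τ = R × C = 13.5 × 0.03972 L/cmH2O = 0.5362 s.
Fraction remaining = e^(−Te/τ) = e^(−0.75/0.5362) = 0.2469.
Trapped volume = 468.68 × 0.2469 = 115.72 mL.

116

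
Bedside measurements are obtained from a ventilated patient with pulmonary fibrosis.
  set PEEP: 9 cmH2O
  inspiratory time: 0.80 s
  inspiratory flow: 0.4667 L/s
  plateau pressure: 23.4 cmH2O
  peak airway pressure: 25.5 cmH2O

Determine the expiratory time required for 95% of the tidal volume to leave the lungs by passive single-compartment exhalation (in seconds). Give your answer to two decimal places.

Vt = flow × Ti = 0.4667 L/s × 0.80 s × 1000 mL/L = 373.36 mL.
R = (PIP − Pplat)/V̇ = (25.5 − 23.4) / 0.4667 = 2.1/0.4667 = 4.5 cmH2O·s/L.
C = Vt/(Pplat − PEEP) = 373.36 / (23.4 − 9) = 373.36/14.4 = 25.928 mL/cmH2O.
τ = R × C = 4.5 × 0.02593 L/cmH2O = 0.1167 s.
t = −τ·ln(1 − 0.95) = −0.1167·ln(0.05) = 0.3496 s.

0.35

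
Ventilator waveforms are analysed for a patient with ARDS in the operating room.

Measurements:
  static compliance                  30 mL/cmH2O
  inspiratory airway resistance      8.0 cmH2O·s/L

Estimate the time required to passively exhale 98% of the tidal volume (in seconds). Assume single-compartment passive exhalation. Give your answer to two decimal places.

0.94

τ = R × C = 8.0 × 30 mL/cmH2O = 8.0 × 0.030 L/cmH2O = 0.24 s.
Exhaled fraction f = 1 − e^(−t/τ) → t = −τ·ln(1 − f) = −0.24·ln(0.02) = 0.9389 s.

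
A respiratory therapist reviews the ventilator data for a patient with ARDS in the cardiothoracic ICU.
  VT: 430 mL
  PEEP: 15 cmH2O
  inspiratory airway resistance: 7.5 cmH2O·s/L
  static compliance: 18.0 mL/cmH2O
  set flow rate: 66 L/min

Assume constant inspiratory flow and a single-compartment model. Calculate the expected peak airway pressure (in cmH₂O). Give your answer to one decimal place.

Flow: 66 L/min ÷ 60 = 1.1 L/s.
Equation of motion (constant flow): PIP = Vt/C + R·V̇ + PEEP.
PIP = 430/18.0 + 7.5×1.1 + 15 = 23.889 + 8.25 + 15 = 47.139 cmH2O.

47.1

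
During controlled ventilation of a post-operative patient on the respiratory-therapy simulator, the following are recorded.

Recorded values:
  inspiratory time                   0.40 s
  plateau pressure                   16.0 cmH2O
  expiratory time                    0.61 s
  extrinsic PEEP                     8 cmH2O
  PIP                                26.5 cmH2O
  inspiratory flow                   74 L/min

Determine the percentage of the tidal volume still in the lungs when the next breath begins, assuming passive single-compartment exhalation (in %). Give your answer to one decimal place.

31.3

Flow: 74 L/min ÷ 60 = 1.2333 L/s.
Vt = flow × Ti = 1.2333 L/s × 0.40 s × 1000 mL/L = 493.32 mL.
R = (PIP − Pplat)/V̇ = (26.5 − 16.0) / 1.2333 = 10.5/1.2333 = 8.514 cmH2O·s/L.
C = Vt/(Pplat − PEEP) = 493.32 / (16.0 − 8) = 493.32/8.0 = 61.665 mL/cmH2O.
τ = R × C = 8.514 × 0.06167 L/cmH2O = 0.5251 s.
Fraction remaining at end-expiration = e^(−Te/τ) = e^(−0.61/0.5251) = 0.313 → 31.3%.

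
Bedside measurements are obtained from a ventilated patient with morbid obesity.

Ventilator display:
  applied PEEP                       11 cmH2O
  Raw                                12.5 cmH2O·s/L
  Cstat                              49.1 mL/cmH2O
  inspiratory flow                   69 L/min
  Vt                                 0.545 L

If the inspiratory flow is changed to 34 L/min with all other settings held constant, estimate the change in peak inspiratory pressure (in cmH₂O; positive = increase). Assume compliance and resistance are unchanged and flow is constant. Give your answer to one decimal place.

-7.3

Flow: 69 L/min ÷ 60 = 1.15 L/s.
New flow: 34 L/min ÷ 60 = 0.5667 L/s.
PIP = Vt/C + R·V̇ + PEEP (constant-flow equation of motion).
Only the resistive term changes: ΔPIP = R × ΔV̇ = 12.5 × (0.5667 − 1.15) = 12.5 × -0.5833 = -7.291 cmH2O.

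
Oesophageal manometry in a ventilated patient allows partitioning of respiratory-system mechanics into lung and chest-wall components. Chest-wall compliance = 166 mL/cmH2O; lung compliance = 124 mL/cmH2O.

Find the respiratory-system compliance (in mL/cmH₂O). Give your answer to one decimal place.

Lung and chest wall are elastances in series: 1/Crs = 1/CL + 1/Ccw.
1/Crs = 1/124 + 1/166 = 0.01409.
Crs = 70.972 mL/cmH2O.

71.0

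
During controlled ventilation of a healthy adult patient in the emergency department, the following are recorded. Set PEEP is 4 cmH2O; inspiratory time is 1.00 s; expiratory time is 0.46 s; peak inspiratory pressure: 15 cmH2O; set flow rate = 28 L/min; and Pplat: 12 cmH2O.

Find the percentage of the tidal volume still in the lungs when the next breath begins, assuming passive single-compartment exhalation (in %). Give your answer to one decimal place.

29.3

Flow: 28 L/min ÷ 60 = 0.4667 L/s.
Vt = flow × Ti = 0.4667 L/s × 1.00 s × 1000 mL/L = 466.7 mL.
R = (PIP − Pplat)/V̇ = (15 − 12) / 0.4667 = 3.0/0.4667 = 6.428 cmH2O·s/L.
C = Vt/(Pplat − PEEP) = 466.7 / (12 − 4) = 466.7/8.0 = 58.338 mL/cmH2O.
τ = R × C = 6.428 × 0.05834 L/cmH2O = 0.375 s.
Fraction remaining at end-expiration = e^(−Te/τ) = e^(−0.46/0.375) = 0.2933 → 29.33%.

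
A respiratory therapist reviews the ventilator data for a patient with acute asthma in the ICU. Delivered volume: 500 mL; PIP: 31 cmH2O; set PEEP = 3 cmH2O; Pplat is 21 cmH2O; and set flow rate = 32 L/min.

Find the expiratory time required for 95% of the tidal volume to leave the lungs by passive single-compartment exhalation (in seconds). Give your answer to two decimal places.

Flow: 32 L/min ÷ 60 = 0.5333 L/s.
R = (PIP − Pplat)/V̇ = (31 − 21) / 0.5333 = 10.0/0.5333 = 18.751 cmH2O·s/L.
C = Vt/(Pplat − PEEP) = 500.0 / (21 − 3) = 500.0/18.0 = 27.778 mL/cmH2O.
τ = R × C = 18.751 × 0.02778 L/cmH2O = 0.5209 s.
t = −τ·ln(1 − 0.95) = −0.5209·ln(0.05) = 1.56 s.

1.56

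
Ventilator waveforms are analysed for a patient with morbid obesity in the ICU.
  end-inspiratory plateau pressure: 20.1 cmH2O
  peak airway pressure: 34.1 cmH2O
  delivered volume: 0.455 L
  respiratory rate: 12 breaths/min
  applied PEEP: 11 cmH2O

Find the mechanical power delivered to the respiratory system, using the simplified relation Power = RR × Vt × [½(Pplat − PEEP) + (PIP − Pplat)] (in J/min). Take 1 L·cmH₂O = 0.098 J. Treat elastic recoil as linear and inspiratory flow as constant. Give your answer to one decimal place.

9.9

Per-breath work = Vt × [½(Pplat−PEEP) + (PIP−Pplat)] = 0.455 × [0.5×9.1 + 14.0] = 0.455 × 18.55 = 8.44 L·cmH2O.
Power = 12 × 8.44 = 101.28 L·cmH2O/min.
× 0.098 J/(L·cmH2O) → 9.925 J/min.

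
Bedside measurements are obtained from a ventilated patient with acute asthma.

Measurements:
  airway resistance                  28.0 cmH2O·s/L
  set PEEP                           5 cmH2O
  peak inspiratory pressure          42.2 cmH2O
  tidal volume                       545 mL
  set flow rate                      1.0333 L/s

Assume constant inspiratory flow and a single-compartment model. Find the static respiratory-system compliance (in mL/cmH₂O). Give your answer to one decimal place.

Equation of motion (constant flow): PIP = Vt/C + R·V̇ + PEEP.
Vt/C = PIP − R·V̇ − PEEP = 42.2 − 28.0×1.0333 − 5 = 42.2 − 28.932 − 5 = 8.268 cmH2O.
C = Vt / 8.268 = 545 / 8.268 = 65.917 mL/cmH2O.

65.9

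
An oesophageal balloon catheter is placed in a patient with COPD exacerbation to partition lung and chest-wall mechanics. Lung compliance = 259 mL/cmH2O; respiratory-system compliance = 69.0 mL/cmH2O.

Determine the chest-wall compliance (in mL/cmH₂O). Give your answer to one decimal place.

94.1

1/Ccw = 1/Crs − 1/CL.
1/Ccw = 1/69.0 − 1/259 = 0.01063.
Ccw = 94.073 mL/cmH2O.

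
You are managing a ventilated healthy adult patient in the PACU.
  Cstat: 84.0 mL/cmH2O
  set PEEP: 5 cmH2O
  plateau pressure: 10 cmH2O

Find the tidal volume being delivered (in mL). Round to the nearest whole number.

420

Vt = Cstat × (Pplat − PEEP) = 84.0 × (10 − 5) = 84.0 × 5.0 = 420.0 mL.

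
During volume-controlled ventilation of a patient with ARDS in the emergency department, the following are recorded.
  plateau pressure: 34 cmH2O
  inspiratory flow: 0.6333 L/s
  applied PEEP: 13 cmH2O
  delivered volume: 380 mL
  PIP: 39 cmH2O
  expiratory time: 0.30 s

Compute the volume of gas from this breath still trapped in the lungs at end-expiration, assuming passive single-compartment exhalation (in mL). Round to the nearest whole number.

R = (PIP − Pplat)/V̇ = (39 − 34) / 0.6333 = 5.0/0.6333 = 7.895 cmH2O·s/L.
C = Vt/(Pplat − PEEP) = 380.0 / (34 − 13) = 380.0/21.0 = 18.095 mL/cmH2O.
τ = R × C = 7.895 × 0.0181 L/cmH2O = 0.1429 s.
Fraction remaining = e^(−Te/τ) = e^(−0.30/0.1429) = 0.1225.
Trapped volume = 380.0 × 0.1225 = 46.55 mL.

47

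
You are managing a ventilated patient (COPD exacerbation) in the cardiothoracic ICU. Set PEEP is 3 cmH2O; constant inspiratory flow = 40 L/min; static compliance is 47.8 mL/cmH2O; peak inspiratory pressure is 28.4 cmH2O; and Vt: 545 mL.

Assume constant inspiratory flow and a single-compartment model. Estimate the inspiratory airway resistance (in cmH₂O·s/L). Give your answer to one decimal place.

21.0

Flow: 40 L/min ÷ 60 = 0.6667 L/s.
Equation of motion (constant flow): PIP = Vt/C + R·V̇ + PEEP.
R·V̇ = PIP − Vt/C − PEEP = 28.4 − 545/47.8 − 3 = 28.4 − 11.402 − 3 = 13.998 cmH2O.
R = 13.998 / 0.6667 = 20.996 cmH2O·s/L.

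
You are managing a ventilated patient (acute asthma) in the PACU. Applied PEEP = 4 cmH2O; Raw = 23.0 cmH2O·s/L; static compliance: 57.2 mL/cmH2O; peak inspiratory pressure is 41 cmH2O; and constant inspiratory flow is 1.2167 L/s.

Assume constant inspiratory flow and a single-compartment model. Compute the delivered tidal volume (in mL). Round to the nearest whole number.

516

Equation of motion (constant flow): PIP = Vt/C + R·V̇ + PEEP.
Vt/C = PIP − R·V̇ − PEEP = 41 − 27.984 − 4 = 9.016 cmH2O.
Vt = C × 9.016 = 57.2 × 9.016 = 515.72 mL.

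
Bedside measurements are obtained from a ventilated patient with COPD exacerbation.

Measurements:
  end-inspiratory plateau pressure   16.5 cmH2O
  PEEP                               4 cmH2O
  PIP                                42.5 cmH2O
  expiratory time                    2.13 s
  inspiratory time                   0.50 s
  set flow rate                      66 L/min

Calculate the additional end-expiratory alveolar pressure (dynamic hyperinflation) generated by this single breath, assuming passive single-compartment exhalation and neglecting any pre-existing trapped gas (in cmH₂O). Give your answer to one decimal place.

Flow: 66 L/min ÷ 60 = 1.1 L/s.
Vt = flow × Ti = 1.1 L/s × 0.50 s × 1000 mL/L = 550.0 mL.
R = (PIP − Pplat)/V̇ = (42.5 − 16.5) / 1.1 = 26.0/1.1 = 23.636 cmH2O·s/L.
C = Vt/(Pplat − PEEP) = 550.0 / (16.5 − 4) = 550.0/12.5 = 44.0 mL/cmH2O.
τ = R × C = 23.636 × 0.044 L/cmH2O = 1.04 s.
Fraction remaining = e^(−Te/τ) = e^(−2.13/1.04) = 0.129; trapped volume = 550.0 × 0.129 = 70.95 mL.
Additional alveolar pressure from trapping ≈ V_trapped / C = 70.95 / 44.0 = 1.613 cmH2O.

1.6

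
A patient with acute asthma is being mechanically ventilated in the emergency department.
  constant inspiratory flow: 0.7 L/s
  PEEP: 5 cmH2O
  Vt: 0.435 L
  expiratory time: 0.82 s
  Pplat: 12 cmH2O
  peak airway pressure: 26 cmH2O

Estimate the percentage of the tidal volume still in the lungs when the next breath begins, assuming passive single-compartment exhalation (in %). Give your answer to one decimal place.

R = (PIP − Pplat)/V̇ = (26 − 12) / 0.7 = 14.0/0.7 = 20.0 cmH2O·s/L.
C = Vt/(Pplat − PEEP) = 435.0 / (12 − 5) = 435.0/7.0 = 62.143 mL/cmH2O.
τ = R × C = 20.0 × 0.06214 L/cmH2O = 1.243 s.
Fraction remaining at end-expiration = e^(−Te/τ) = e^(−0.82/1.243) = 0.517 → 51.7%.

51.7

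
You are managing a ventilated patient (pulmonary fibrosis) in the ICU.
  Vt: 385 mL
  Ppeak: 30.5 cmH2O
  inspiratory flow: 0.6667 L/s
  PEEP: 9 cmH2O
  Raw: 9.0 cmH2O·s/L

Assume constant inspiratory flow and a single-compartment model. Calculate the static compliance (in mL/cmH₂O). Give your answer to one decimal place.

24.8

Equation of motion (constant flow): PIP = Vt/C + R·V̇ + PEEP.
Vt/C = PIP − R·V̇ − PEEP = 30.5 − 9.0×0.6667 − 9 = 30.5 − 6.0 − 9 = 15.5 cmH2O.
C = Vt / 15.5 = 385 / 15.5 = 24.839 mL/cmH2O.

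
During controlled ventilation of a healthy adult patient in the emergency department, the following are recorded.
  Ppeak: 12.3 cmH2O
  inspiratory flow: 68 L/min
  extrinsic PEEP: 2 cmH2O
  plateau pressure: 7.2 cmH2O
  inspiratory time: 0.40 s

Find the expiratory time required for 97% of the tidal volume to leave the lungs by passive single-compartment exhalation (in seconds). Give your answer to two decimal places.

1.38

Flow: 68 L/min ÷ 60 = 1.1333 L/s.
Vt = flow × Ti = 1.1333 L/s × 0.40 s × 1000 mL/L = 453.32 mL.
R = (PIP − Pplat)/V̇ = (12.3 − 7.2) / 1.1333 = 5.1/1.1333 = 4.5 cmH2O·s/L.
C = Vt/(Pplat − PEEP) = 453.32 / (7.2 − 2) = 453.32/5.2 = 87.177 mL/cmH2O.
τ = R × C = 4.5 × 0.08718 L/cmH2O = 0.3923 s.
t = −τ·ln(1 − 0.97) = −0.3923·ln(0.03) = 1.376 s.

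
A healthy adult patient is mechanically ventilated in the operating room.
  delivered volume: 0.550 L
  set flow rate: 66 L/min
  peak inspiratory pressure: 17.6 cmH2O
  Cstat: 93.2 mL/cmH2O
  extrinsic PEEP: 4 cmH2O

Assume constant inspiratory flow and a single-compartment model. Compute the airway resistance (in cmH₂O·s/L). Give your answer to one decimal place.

7.0

Flow: 66 L/min ÷ 60 = 1.1 L/s.
Equation of motion (constant flow): PIP = Vt/C + R·V̇ + PEEP.
R·V̇ = PIP − Vt/C − PEEP = 17.6 − 550/93.2 − 4 = 17.6 − 5.901 − 4 = 7.699 cmH2O.
R = 7.699 / 1.1 = 6.999 cmH2O·s/L.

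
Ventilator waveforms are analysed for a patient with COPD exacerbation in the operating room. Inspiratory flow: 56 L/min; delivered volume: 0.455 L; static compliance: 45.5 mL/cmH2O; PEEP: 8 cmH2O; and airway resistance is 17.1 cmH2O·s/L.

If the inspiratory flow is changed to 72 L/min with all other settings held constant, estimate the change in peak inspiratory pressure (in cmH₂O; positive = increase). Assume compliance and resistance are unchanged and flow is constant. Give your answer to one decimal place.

4.6

Flow: 56 L/min ÷ 60 = 0.9333 L/s.
New flow: 72 L/min ÷ 60 = 1.2 L/s.
PIP = Vt/C + R·V̇ + PEEP (constant-flow equation of motion).
Only the resistive term changes: ΔPIP = R × ΔV̇ = 17.1 × (1.2 − 0.9333) = 17.1 × 0.2667 = 4.561 cmH2O.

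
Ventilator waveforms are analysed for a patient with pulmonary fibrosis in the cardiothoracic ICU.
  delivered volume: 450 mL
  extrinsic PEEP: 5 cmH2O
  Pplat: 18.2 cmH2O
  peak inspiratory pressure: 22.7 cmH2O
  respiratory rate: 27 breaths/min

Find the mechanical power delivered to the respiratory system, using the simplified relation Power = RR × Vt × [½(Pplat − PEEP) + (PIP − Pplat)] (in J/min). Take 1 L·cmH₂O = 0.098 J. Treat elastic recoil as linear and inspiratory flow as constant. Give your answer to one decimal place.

Per-breath work = Vt × [½(Pplat−PEEP) + (PIP−Pplat)] = 0.450 × [0.5×13.2 + 4.5] = 0.450 × 11.1 = 4.995 L·cmH2O.
Power = 27 × 4.995 = 134.87 L·cmH2O/min.
× 0.098 J/(L·cmH2O) → 13.217 J/min.

13.2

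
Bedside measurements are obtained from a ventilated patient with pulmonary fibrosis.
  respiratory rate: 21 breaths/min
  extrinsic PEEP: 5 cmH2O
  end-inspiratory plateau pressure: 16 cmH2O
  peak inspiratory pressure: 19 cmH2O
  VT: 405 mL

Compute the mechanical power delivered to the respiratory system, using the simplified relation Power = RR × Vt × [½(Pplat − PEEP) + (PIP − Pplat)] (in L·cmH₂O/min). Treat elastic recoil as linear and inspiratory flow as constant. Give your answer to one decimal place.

Per-breath work = Vt × [½(Pplat−PEEP) + (PIP−Pplat)] = 0.405 × [0.5×11.0 + 3.0] = 0.405 × 8.5 = 3.443 L·cmH2O.
Power = 21 × 3.443 = 72.303 L·cmH2O/min.

72.3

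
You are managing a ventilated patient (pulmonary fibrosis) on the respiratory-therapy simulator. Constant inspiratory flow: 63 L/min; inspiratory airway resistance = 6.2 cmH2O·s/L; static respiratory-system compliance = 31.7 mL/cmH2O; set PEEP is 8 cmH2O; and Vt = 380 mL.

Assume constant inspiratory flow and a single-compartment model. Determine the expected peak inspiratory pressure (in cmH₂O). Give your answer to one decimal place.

26.5

Flow: 63 L/min ÷ 60 = 1.05 L/s.
Equation of motion (constant flow): PIP = Vt/C + R·V̇ + PEEP.
PIP = 380/31.7 + 6.2×1.05 + 8 = 11.987 + 6.51 + 8 = 26.497 cmH2O.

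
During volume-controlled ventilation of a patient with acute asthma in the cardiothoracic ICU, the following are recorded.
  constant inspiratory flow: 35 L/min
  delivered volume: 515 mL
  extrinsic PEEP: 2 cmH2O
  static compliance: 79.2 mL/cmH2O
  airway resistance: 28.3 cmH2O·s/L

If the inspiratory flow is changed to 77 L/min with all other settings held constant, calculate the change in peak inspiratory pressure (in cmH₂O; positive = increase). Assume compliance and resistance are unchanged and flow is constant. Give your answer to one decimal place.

Flow: 35 L/min ÷ 60 = 0.5833 L/s.
New flow: 77 L/min ÷ 60 = 1.2833 L/s.
PIP = Vt/C + R·V̇ + PEEP (constant-flow equation of motion).
Only the resistive term changes: ΔPIP = R × ΔV̇ = 28.3 × (1.2833 − 0.5833) = 28.3 × 0.7 = 19.81 cmH2O.

19.8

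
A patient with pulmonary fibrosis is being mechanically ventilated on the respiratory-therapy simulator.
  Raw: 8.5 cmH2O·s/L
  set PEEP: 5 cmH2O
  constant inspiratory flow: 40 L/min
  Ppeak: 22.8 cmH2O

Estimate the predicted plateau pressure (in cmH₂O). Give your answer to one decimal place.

17.1

Flow: 40 L/min ÷ 60 = 0.6667 L/s.
Pplat = PIP − Raw × flow = 22.8 − 8.5 × 0.6667 = 22.8 − 5.667 = 17.133 cmH2O.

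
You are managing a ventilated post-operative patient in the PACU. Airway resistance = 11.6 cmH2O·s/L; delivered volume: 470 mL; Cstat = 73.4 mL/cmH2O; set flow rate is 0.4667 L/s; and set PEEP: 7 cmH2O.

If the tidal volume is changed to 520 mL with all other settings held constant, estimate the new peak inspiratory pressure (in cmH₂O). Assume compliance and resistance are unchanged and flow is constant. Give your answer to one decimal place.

19.5

PIP = Vt/C + R·V̇ + PEEP (constant-flow equation of motion).
Only the elastic term changes: ΔPIP = ΔVt / C = (520 − 470) / 73.4 = 0.6812 cmH2O.
Original PIP = 470/73.4 + 11.6×0.4667 + 7 = 18.817 cmH2O; new PIP = 18.817 + (0.6812) = 19.498 cmH2O.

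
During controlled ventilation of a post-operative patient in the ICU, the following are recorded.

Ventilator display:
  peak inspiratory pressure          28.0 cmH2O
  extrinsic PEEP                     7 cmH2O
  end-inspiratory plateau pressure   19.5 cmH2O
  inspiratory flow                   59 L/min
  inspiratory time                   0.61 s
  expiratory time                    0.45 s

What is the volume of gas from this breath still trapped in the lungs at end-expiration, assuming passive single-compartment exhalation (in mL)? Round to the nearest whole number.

Flow: 59 L/min ÷ 60 = 0.9833 L/s.
Vt = flow × Ti = 0.9833 L/s × 0.61 s × 1000 mL/L = 599.81 mL.
R = (PIP − Pplat)/V̇ = (28.0 − 19.5) / 0.9833 = 8.5/0.9833 = 8.644 cmH2O·s/L.
C = Vt/(Pplat − PEEP) = 599.81 / (19.5 − 7) = 599.81/12.5 = 47.985 mL/cmH2O.
τ = R × C = 8.644 × 0.04799 L/cmH2O = 0.4148 s.
Fraction remaining = e^(−Te/τ) = e^(−0.45/0.4148) = 0.3379.
Trapped volume = 599.81 × 0.3379 = 202.68 mL.

203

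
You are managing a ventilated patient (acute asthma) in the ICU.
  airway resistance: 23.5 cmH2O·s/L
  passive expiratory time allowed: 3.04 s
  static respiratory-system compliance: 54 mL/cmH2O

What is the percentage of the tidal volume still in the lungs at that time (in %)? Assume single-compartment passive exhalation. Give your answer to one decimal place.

9.1

τ = R × C = 23.5 × 54 mL/cmH2O = 23.5 × 0.054 L/cmH2O = 1.269 s.
Passive exhalation: V(t)/V₀ = e^(−t/τ) = e^(−3.04/1.269) = 0.09112.
Fraction remaining = 0.09112 → 9.112%.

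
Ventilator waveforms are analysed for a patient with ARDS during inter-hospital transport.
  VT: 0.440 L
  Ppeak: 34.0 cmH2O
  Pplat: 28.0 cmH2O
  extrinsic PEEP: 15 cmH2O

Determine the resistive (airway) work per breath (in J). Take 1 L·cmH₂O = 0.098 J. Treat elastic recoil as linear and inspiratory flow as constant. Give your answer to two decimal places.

With constant inspiratory flow the resistive pressure is constant at PIP − Pplat = 34.0 − 28.0 = 6.0 cmH2O, so resistive work = 6.0 × 0.440 = 2.64 L·cmH2O.
× 0.098 J/(L·cmH2O) → 0.2587 J.

0.26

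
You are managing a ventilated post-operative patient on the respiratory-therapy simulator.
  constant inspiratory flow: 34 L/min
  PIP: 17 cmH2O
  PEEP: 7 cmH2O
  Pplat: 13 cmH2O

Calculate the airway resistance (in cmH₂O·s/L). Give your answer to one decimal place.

7.1

Flow: 34 L/min ÷ 60 = 0.5667 L/s.
Raw = (PIP − Pplat) / flow = (17 − 13) / 0.5667 = 4.0 / 0.5667 = 7.058 cmH2O·s/L.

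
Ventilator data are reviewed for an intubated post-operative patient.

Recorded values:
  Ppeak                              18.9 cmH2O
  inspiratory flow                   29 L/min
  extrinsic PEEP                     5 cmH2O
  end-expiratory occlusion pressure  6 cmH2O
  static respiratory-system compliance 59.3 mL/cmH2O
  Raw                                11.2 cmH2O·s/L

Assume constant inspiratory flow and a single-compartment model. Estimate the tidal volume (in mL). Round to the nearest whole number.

Flow: 29 L/min ÷ 60 = 0.4833 L/s.
Total PEEP = 6 cmH2O (set 5 + intrinsic 1); this is the baseline alveolar pressure.
Equation of motion (constant flow): PIP = Vt/C + R·V̇ + PEEP.
Vt/C = PIP − R·V̇ − PEEP = 18.9 − 5.413 − 6 = 7.487 cmH2O.
Vt = C × 7.487 = 59.3 × 7.487 = 443.98 mL.

444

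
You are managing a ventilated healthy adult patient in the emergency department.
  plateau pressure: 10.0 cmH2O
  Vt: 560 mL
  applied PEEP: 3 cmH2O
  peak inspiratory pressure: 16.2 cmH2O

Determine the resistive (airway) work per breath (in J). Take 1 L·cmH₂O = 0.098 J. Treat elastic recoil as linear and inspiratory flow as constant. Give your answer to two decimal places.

0.34

With constant inspiratory flow the resistive pressure is constant at PIP − Pplat = 16.2 − 10.0 = 6.2 cmH2O, so resistive work = 6.2 × 0.560 = 3.472 L·cmH2O.
× 0.098 J/(L·cmH2O) → 0.3403 J.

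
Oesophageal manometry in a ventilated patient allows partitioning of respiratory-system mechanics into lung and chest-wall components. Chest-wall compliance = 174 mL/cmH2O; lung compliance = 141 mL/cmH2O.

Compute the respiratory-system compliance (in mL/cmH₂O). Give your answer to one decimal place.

Lung and chest wall are elastances in series: 1/Crs = 1/CL + 1/Ccw.
1/Crs = 1/141 + 1/174 = 0.01284.
Crs = 77.882 mL/cmH2O.

77.9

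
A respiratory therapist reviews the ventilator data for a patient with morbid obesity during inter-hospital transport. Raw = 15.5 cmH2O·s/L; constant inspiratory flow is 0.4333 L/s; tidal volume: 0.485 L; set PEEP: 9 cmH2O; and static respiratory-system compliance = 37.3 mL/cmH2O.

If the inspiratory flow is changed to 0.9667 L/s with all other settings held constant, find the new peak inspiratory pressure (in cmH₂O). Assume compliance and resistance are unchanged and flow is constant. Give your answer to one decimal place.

PIP = Vt/C + R·V̇ + PEEP (constant-flow equation of motion).
Only the resistive term changes: ΔPIP = R × ΔV̇ = 15.5 × (0.9667 − 0.4333) = 15.5 × 0.5334 = 8.268 cmH2O.
Original PIP = 485/37.3 + 15.5×0.4333 + 9 = 28.719 cmH2O; new PIP = 28.719 + (8.268) = 36.987 cmH2O.

37.0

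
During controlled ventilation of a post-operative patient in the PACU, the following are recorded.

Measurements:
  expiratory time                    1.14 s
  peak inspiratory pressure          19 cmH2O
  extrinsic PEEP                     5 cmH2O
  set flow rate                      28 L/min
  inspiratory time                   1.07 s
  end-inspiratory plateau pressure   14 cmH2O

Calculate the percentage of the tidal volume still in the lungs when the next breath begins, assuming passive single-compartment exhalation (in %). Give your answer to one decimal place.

Flow: 28 L/min ÷ 60 = 0.4667 L/s.
Vt = flow × Ti = 0.4667 L/s × 1.07 s × 1000 mL/L = 499.37 mL.
R = (PIP − Pplat)/V̇ = (19 − 14) / 0.4667 = 5.0/0.4667 = 10.714 cmH2O·s/L.
C = Vt/(Pplat − PEEP) = 499.37 / (14 − 5) = 499.37/9.0 = 55.486 mL/cmH2O.
τ = R × C = 10.714 × 0.05549 L/cmH2O = 0.5945 s.
Fraction remaining at end-expiration = e^(−Te/τ) = e^(−1.14/0.5945) = 0.147 → 14.7%.

14.7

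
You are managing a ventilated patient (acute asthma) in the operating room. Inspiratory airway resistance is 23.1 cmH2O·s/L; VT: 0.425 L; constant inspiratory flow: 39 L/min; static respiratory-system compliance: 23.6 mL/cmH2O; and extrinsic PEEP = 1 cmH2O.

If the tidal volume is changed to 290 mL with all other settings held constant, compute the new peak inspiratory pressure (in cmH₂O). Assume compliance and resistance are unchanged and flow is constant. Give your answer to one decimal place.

28.3

Flow: 39 L/min ÷ 60 = 0.65 L/s.
PIP = Vt/C + R·V̇ + PEEP (constant-flow equation of motion).
Only the elastic term changes: ΔPIP = ΔVt / C = (290 − 425) / 23.6 = -5.72 cmH2O.
Original PIP = 425/23.6 + 23.1×0.65 + 1 = 34.023 cmH2O; new PIP = 34.023 + (-5.72) = 28.303 cmH2O.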